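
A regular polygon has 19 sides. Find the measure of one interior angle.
Interior angle of a regular n-gon = (n-2)*180/n
Interior angle = (19-2)*180/19
Interior angle = 17*180/19
Interior angle = 3060/19
Interior angle = 161.05 degrees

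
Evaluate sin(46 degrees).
sin(46 degrees) = 0.7193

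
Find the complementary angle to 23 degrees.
Complementary angles sum to 90 degrees.
Other angle = 90 - 23
Other angle = 67 degrees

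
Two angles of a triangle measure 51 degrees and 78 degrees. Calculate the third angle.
Sum of angles in a triangle = 180 degrees
Third angle = 180 - 51 - 78
Third angle = 51 degrees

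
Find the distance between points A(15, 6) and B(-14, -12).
Using the distance formula: d = sqrt((x₂-x₁)² + (y₂-y₁)²)
dx = (-14) - 15 = -29
dy = (-12) - 6 = -18
d = sqrt((-29)² + (-18)²) = sqrt(841 + 324) = sqrt(1165) = 34.13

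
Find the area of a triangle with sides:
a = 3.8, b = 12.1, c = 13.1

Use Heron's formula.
s = (a+b+c)/2 = (3.8+12.1+13.1)/2 = 14.5
A = √(s(s-a)(s-b)(s-c)) = √(14.5·10.7·2.4·1.4)
A = √521.304 = 22.83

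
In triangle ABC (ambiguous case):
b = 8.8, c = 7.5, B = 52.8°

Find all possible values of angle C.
sin(C)/c = sin(B)/b  →  sin(C) = c·sin(B)/b = 7.5·sin(52.8°)/8.8 = 0.678861
C₁ = arcsin(0.678861) = 42.75°,  C₂ = 180° - C₁ = 137.25°
Check C₂: A = 180° - 52.8° - 137.25° = -10.05° ≤ 0, rejected
C = 42.75° (one solution)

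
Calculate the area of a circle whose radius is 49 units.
Area = pi * r²
Area = pi * 49²
Area = pi * 2401
Area = 7542.96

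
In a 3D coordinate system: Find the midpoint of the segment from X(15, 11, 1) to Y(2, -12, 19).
Midpoint = ((15+2)/2, (11-12)/2, (1+19)/2) = (8.5, -0.5, 10)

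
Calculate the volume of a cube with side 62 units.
Volume = s³
Volume = 62³
Volume = 238328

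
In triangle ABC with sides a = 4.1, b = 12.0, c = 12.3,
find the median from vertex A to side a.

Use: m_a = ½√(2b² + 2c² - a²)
m_a = ½√(2·12.0² + 2·12.3² - 4.1²)
m_a = ½√(288 + 302.58 - 16.81) = ½√573.77 = 11.98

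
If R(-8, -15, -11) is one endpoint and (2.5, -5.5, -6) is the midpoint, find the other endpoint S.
S = (2×2.5 - (-8), 2×(-5.5) - (-15), 2×(-6) - (-11)) = (13, 4, -1)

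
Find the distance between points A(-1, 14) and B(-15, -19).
Using the distance formula: d = sqrt((x₂-x₁)² + (y₂-y₁)²)
dx = (-15) - (-1) = -14
dy = (-19) - 14 = -33
d = sqrt((-14)² + (-33)²) = sqrt(196 + 1089) = sqrt(1285) = 35.85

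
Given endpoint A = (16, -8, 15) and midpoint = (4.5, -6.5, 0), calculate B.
B = (2×4.5 - 16, 2×(-6.5) - (-8), 2×0 - 15) = (-7, -5, -15)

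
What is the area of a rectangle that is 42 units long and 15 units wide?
Area = length * width
Area = 42 * 15
Area = 630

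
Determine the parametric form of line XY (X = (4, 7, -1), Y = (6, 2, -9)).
Direction vector d = Y - X = (2, -5, -8)
x = 4 + 2t, y = 7 - 5t, z = -1 - 8t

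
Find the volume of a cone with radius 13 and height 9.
Volume = (1/3) * pi * r² * h
Volume = (1/3) * pi * 13² * 9
Volume = (1/3) * pi * 169 * 9
Volume = (1/3) * pi * 1521
Volume = 1592.79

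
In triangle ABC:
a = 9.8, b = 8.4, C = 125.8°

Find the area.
Using A = ½ab·sin(C):
A = ½·9.8·8.4·sin(125.8°) = ½·82.32·0.811064 = 33.38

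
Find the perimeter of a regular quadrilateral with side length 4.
Perimeter = number of sides * side length
Perimeter = 4 * 4
Perimeter = 16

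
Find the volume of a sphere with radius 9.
Volume = (4/3) * pi * r³
Volume = (4/3) * pi * 9³
Volume = (4/3) * pi * 729
Volume = 3053.63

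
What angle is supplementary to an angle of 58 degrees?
Supplementary angles sum to 180 degrees.
Other angle = 180 - 58
Other angle = 122 degrees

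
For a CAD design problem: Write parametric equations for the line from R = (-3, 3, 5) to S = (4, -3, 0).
Direction vector d = S - R = (7, -6, -5)
x = -3 + 7t, y = 3 - 6t, z = 5 - 5t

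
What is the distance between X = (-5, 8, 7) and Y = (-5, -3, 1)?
d = √[(0)² + (-11)² + (-6)²] = √157 = 12.53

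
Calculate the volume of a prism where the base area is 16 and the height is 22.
Volume = base area * height
Volume = 16 * 22
Volume = 352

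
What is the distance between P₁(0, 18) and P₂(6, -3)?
Using the distance formula: d = sqrt((x₂-x₁)² + (y₂-y₁)²)
dx = 6 - 0 = 6
dy = (-3) - 18 = -21
d = sqrt(6² + (-21)²) = sqrt(36 + 441) = sqrt(477) = 21.84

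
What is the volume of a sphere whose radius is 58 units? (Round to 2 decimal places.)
Volume = (4/3) * pi * r³
Volume = (4/3) * pi * 58³
Volume = (4/3) * pi * 195112
Volume = 817283.23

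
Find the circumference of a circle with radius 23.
Circumference = 2 * pi * r
Circumference = 2 * pi * 23
Circumference = 144.51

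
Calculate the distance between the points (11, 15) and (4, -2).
Using the distance formula: d = sqrt((x₂-x₁)² + (y₂-y₁)²)
dx = 4 - 11 = -7
dy = (-2) - 15 = -17
d = sqrt((-7)² + (-17)²) = sqrt(49 + 289) = sqrt(338) = 18.38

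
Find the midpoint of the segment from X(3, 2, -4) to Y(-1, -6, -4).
Midpoint = ((3-1)/2, (2-6)/2, (-4-4)/2) = (1, -2, -4)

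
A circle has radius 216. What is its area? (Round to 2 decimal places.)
Area = pi * r²
Area = pi * 216²
Area = pi * 46656
Area = 146574.15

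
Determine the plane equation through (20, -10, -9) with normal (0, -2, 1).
d = n·P = (0)(20) + (-2)(-10) + (1)(-9) = 11
Plane: -2y + z = 11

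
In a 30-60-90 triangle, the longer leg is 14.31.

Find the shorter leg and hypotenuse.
In a 30-60-90 triangle, sides are in ratio 1 : √3 : 2.
Long leg = short leg·√3  →  short leg = 14.31/√3 = 8.262
Hypotenuse = 2·(short leg) = 2·14.31/√3 = 16.52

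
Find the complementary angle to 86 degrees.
Complementary angles sum to 90 degrees.
Other angle = 90 - 86
Other angle = 4 degrees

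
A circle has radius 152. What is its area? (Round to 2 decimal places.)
Area = pi * r²
Area = pi * 152²
Area = pi * 23104
Area = 72583.36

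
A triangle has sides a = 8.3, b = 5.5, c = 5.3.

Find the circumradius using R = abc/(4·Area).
s = (a+b+c)/2 = 9.55
Area = √(s(s-a)(s-b)(s-c)) = √(9.55·1.25·4.05·4.25) = 14.3344
R = abc/(4·Area) = (8.3·5.5·5.3)/(4·14.3344) = 241.945/57.3376 = 4.22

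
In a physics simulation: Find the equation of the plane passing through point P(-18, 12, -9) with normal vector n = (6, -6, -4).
d = n·P = (6)(-18) + (-6)(12) + (-4)(-9) = -144
Plane: 6x - 6y - 4z = -144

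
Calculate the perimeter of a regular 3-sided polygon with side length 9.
Perimeter = number of sides * side length
Perimeter = 3 * 9
Perimeter = 27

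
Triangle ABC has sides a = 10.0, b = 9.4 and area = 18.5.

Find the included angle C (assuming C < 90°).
Area = ½ab·sin(C)  →  sin(C) = 2·Area/(ab)
sin(C) = 2·18.5/(10.0·9.4) = 0.393617
C = arcsin(0.393617) = 23.18°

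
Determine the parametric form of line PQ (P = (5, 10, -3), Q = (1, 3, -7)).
Direction vector d = Q - P = (-4, -7, -4)
x = 5 - 4t, y = 10 - 7t, z = -3 - 4t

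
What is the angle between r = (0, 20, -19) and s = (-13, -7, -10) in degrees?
r·s = 50, |r|² = 761, |s|² = 318
cos θ = 50/√241998 ≈ 0.1016
θ ≈ 84.17°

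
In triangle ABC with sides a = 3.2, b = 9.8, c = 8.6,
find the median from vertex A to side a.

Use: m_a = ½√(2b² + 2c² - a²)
m_a = ½√(2·9.8² + 2·8.6² - 3.2²)
m_a = ½√(192.08 + 147.92 - 10.24) = ½√329.76 = 9.08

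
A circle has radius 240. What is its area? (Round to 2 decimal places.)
Area = pi * r²
Area = pi * 240²
Area = pi * 57600
Area = 180955.74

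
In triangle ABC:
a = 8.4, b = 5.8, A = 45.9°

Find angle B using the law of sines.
sin(B)/b = sin(A)/a
sin(B) = b·sin(A)/a = 5.8·sin(45.9°)/8.4 = 0.495849
B = arcsin(0.495849) = 29.73°  (b ≤ a, so B ≤ A and the acute solution is unique)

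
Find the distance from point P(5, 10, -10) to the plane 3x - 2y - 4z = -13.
d = |3(5) + (-2)(10) + (-4)(-10) - (-13)| / √(3² + (-2)² + (-4)²) = 48/√29 = 8.913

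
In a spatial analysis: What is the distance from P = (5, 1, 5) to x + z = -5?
d = |1(5) + 0(1) + 1(5) - (-5)| / √(1² + 0² + 1²) = 15/√2 = 10.61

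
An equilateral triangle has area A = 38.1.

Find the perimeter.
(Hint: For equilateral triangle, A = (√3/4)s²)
A = (√3/4)s²  →  s² = 4A/√3 = 4·38.1/√3 = 87.9882
s = 9.3802
Perimeter = 3s = 28.14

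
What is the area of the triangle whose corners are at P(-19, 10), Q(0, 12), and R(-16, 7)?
Using the coordinate formula: Area = (1/2)|x₁(y₂-y₃) + x₂(y₃-y₁) + x₃(y₁-y₂)|
Area = (1/2)|(-19)(12-7) + 0(7-10) + (-16)(10-12)|
Area = (1/2)|(-19)*5 + 0*(-3) + (-16)*(-2)|
Area = (1/2)|(-95) + 0 + 32|
Area = (1/2)*63 = 31.50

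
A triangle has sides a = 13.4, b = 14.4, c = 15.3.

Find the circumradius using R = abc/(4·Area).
s = (a+b+c)/2 = 21.55
Area = √(s(s-a)(s-b)(s-c)) = √(21.55·8.15·7.15·6.25) = 88.5922
R = abc/(4·Area) = (13.4·14.4·15.3)/(4·88.5922) = 2952.288/354.3688 = 8.331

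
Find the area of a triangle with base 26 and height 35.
Area = (1/2) * base * height
Area = (1/2) * 26 * 35
Area = 455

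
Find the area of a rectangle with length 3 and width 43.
Area = length * width
Area = 3 * 43
Area = 129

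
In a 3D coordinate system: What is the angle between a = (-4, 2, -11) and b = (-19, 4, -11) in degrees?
a·b = 205, |a|² = 141, |b|² = 498
cos θ = 205/√70218 ≈ 0.7736
θ ≈ 39.32°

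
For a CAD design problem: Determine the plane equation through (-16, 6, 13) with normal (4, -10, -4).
d = n·P = (4)(-16) + (-10)(6) + (-4)(13) = -176
Plane: 4x - 10y - 4z = -176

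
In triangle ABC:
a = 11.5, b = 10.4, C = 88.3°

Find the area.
Using A = ½ab·sin(C):
A = ½·11.5·10.4·sin(88.3°) = ½·119.6·0.999560 = 59.77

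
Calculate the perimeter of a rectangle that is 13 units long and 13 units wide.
Perimeter = 2 * (length + width)
Perimeter = 2 * (13 + 13)
Perimeter = 2 * 26
Perimeter = 52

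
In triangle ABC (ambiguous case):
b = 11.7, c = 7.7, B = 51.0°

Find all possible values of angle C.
sin(C)/c = sin(B)/b  →  sin(C) = c·sin(B)/b = 7.7·sin(51.0°)/11.7 = 0.511455
C₁ = arcsin(0.511455) = 30.76°,  C₂ = 180° - C₁ = 149.24°
Check C₂: A = 180° - 51.0° - 149.24° = -20.24° ≤ 0, rejected
C = 30.76° (one solution)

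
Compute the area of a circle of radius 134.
Area = pi * r²
Area = pi * 134²
Area = pi * 17956
Area = 56410.44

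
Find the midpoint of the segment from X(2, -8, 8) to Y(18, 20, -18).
Midpoint = ((2+18)/2, (-8+20)/2, (8-18)/2) = (10, 6, -5)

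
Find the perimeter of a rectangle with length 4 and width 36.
Perimeter = 2 * (length + width)
Perimeter = 2 * (4 + 36)
Perimeter = 2 * 40
Perimeter = 80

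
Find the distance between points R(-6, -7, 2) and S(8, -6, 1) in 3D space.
d = √[(14)² + (1)² + (-1)²] = √198 = 14.07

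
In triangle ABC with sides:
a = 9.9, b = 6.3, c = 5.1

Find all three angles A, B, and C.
By the law of cosines:
cos(A) = (b² + c² - a²)/(2bc) = -0.502801  →  A = 120.2°
cos(B) = (a² + c² - b²)/(2ac) = 0.835116  →  B = 33.37°
cos(C) = (a² + b² - c²)/(2ab) = 0.895382  →  C = 26.44°
Check: A + B + C = 180.0° ✓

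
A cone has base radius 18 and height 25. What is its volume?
Volume = (1/3) * pi * r² * h
Volume = (1/3) * pi * 18² * 25
Volume = (1/3) * pi * 324 * 25
Volume = (1/3) * pi * 8100
Volume = 8482.30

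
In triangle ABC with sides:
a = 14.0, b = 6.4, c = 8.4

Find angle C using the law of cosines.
cos(C) = (a² + b² - c²)/(2ab)
cos(C) = (14.0² + 6.4² - 8.4²)/(2·14.0·6.4) = 166.4/179.2 = 0.928571
C = arccos(0.928571) = 21.79°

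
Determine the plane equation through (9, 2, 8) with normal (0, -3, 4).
d = n·P = (0)(9) + (-3)(2) + (4)(8) = 26
Plane: -3y + 4z = 26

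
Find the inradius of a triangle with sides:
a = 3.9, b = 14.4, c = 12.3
s = (a+b+c)/2 = (3.9+14.4+12.3)/2 = 15.3
Area = √(s(s-a)(s-b)(s-c)) = √(15.3·11.4·0.9·3) = 21.701
r = Area/s = 21.701/15.3 = 1.418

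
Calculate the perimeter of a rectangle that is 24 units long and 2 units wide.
Perimeter = 2 * (length + width)
Perimeter = 2 * (24 + 2)
Perimeter = 2 * 26
Perimeter = 52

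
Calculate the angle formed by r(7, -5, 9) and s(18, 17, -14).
r·s = -85, |r|² = 155, |s|² = 809
cos θ = -85/√125395 ≈ -0.24
θ ≈ 103.9°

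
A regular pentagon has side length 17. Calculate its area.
For a regular 5-gon with side length s = 17:
Apothem a = s / (2*tan(pi/5)) = 17 / (2*tan(pi/5)) ≈ 11.6992
Perimeter P = 5 * 17 = 85
Area = (1/2) * P * a = (1/2) * 85 * 11.6992 = 497.22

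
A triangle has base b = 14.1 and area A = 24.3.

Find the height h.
A = ½bh  →  h = 2A/b
h = 2·24.3/14.1 = 3.447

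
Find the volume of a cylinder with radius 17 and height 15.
Volume = pi * r² * h
Volume = pi * 17² * 15
Volume = pi * 289 * 15
Volume = pi * 4335
Volume = 13618.80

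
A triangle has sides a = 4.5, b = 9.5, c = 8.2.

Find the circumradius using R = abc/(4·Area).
s = (a+b+c)/2 = 11.1
Area = √(s(s-a)(s-b)(s-c)) = √(11.1·6.6·1.6·2.9) = 18.4371
R = abc/(4·Area) = (4.5·9.5·8.2)/(4·18.4371) = 350.55/73.7484 = 4.753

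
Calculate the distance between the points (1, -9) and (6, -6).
Using the distance formula: d = sqrt((x₂-x₁)² + (y₂-y₁)²)
dx = 6 - 1 = 5
dy = (-6) - (-9) = 3
d = sqrt(5² + 3²) = sqrt(25 + 9) = sqrt(34) = 5.83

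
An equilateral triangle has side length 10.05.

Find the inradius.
For an equilateral triangle, r = s/(2√3) where s is the side.
r = 10.05/(2√3) = 10.05/3.464102 = 2.901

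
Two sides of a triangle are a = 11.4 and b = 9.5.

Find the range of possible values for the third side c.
By the triangle inequality: |a - b| < c < a + b
|11.4 - 9.5| < c < 11.4 + 9.5
1.9 < c < 20.9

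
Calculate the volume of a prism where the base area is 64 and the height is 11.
Volume = base area * height
Volume = 64 * 11
Volume = 704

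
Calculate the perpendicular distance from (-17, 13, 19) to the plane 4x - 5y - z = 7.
d = |4(-17) + (-5)(13) + (-1)(19) - (7)| / √(4² + (-5)² + (-1)²) = 159/√42 = 24.53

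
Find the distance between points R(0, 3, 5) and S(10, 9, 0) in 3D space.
d = √[(10)² + (6)² + (-5)²] = √161 = 12.69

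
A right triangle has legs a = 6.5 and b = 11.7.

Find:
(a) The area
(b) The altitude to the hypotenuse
(a) Area = ½ab = ½·6.5·11.7 = 38.025
(b) Hypotenuse c = √(6.5² + 11.7²) = √179.14 = 13.3843
    Area = ½·c·h_c  →  h_c = 2·Area/c = 2·38.025/13.3843 = 5.682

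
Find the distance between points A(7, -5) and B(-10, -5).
Using the distance formula: d = sqrt((x₂-x₁)² + (y₂-y₁)²)
dx = (-10) - 7 = -17
dy = (-5) - (-5) = 0
d = sqrt((-17)² + 0²) = sqrt(289 + 0) = sqrt(289) = 17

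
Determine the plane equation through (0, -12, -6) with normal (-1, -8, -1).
d = n·P = (-1)(0) + (-8)(-12) + (-1)(-6) = 102
Plane: -x - 8y - z = 102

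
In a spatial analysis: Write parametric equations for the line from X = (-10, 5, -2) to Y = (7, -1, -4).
Direction vector d = Y - X = (17, -6, -2)
x = -10 + 17t, y = 5 - 6t, z = -2 - 2t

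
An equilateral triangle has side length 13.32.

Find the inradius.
For an equilateral triangle, r = s/(2√3) where s is the side.
r = 13.32/(2√3) = 13.32/3.464102 = 3.845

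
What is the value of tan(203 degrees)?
tan(203 degrees) = 0.4245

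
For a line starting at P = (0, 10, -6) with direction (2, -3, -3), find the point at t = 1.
P(1) = (0 + 2(1), 10 + (-3)(1), -6 + (-3)(1)) = (2, 7, -9)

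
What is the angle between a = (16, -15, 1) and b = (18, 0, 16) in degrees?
a·b = 304, |a|² = 482, |b|² = 580
cos θ = 304/√279560 ≈ 0.575
θ ≈ 54.9°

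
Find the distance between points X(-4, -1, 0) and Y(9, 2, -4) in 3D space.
d = √[(13)² + (3)² + (-4)²] = √194 = 13.93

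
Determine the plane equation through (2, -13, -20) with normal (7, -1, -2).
d = n·P = (7)(2) + (-1)(-13) + (-2)(-20) = 67
Plane: 7x - y - 2z = 67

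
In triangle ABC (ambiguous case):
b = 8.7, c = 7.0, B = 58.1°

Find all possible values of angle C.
sin(C)/c = sin(B)/b  →  sin(C) = c·sin(B)/b = 7.0·sin(58.1°)/8.7 = 0.683081
C₁ = arcsin(0.683081) = 43.08°,  C₂ = 180° - C₁ = 136.92°
Check C₂: A = 180° - 58.1° - 136.92° = -15.02° ≤ 0, rejected
C = 43.08° (one solution)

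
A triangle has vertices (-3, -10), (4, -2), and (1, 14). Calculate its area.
Using the coordinate formula: Area = (1/2)|x₁(y₂-y₃) + x₂(y₃-y₁) + x₃(y₁-y₂)|
Area = (1/2)|(-3)((-2)-14) + 4(14-(-10)) + 1((-10)-(-2))|
Area = (1/2)|(-3)*(-16) + 4*24 + 1*(-8)|
Area = (1/2)|48 + 96 + (-8)|
Area = (1/2)*136 = 68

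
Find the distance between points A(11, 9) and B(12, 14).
Using the distance formula: d = sqrt((x₂-x₁)² + (y₂-y₁)²)
dx = 12 - 11 = 1
dy = 14 - 9 = 5
d = sqrt(1² + 5²) = sqrt(1 + 25) = sqrt(26) = 5.10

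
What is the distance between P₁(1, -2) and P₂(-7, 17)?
Using the distance formula: d = sqrt((x₂-x₁)² + (y₂-y₁)²)
dx = (-7) - 1 = -8
dy = 17 - (-2) = 19
d = sqrt((-8)² + 19²) = sqrt(64 + 361) = sqrt(425) = 20.62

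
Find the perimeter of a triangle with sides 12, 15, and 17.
Perimeter = sum of all sides
Perimeter = 12 + 15 + 17
Perimeter = 44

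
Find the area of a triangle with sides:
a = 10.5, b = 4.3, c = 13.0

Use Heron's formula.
s = (a+b+c)/2 = (10.5+4.3+13.0)/2 = 13.9
A = √(s(s-a)(s-b)(s-c)) = √(13.9·3.4·9.6·0.9)
A = √408.326 = 20.21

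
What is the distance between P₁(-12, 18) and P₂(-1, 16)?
Using the distance formula: d = sqrt((x₂-x₁)² + (y₂-y₁)²)
dx = (-1) - (-12) = 11
dy = 16 - 18 = -2
d = sqrt(11² + (-2)²) = sqrt(121 + 4) = sqrt(125) = 11.18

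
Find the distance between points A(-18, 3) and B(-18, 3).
Using the distance formula: d = sqrt((x₂-x₁)² + (y₂-y₁)²)
dx = (-18) - (-18) = 0
dy = 3 - 3 = 0
d = sqrt(0² + 0²) = sqrt(0 + 0) = sqrt(0) = 0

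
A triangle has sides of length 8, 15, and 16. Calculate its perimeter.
Perimeter = sum of all sides
Perimeter = 8 + 15 + 16
Perimeter = 39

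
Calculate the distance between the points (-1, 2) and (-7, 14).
Using the distance formula: d = sqrt((x₂-x₁)² + (y₂-y₁)²)
dx = (-7) - (-1) = -6
dy = 14 - 2 = 12
d = sqrt((-6)² + 12²) = sqrt(36 + 144) = sqrt(180) = 13.42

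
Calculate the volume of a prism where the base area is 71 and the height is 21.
Volume = base area * height
Volume = 71 * 21
Volume = 1491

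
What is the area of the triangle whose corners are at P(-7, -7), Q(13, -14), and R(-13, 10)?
Using the coordinate formula: Area = (1/2)|x₁(y₂-y₃) + x₂(y₃-y₁) + x₃(y₁-y₂)|
Area = (1/2)|(-7)((-14)-10) + 13(10-(-7)) + (-13)((-7)-(-14))|
Area = (1/2)|(-7)*(-24) + 13*17 + (-13)*7|
Area = (1/2)|168 + 221 + (-91)|
Area = (1/2)*298 = 149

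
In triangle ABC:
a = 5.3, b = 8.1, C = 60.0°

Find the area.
Using A = ½ab·sin(C):
A = ½·5.3·8.1·sin(60.0°) = ½·42.93·0.866025 = 18.59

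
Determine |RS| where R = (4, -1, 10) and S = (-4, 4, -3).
d = √[(-8)² + (5)² + (-13)²] = √258 = 16.06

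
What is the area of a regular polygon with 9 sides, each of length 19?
For a regular 9-gon with side length s = 19:
Apothem a = s / (2*tan(pi/9)) = 19 / (2*tan(pi/9)) ≈ 26.101
Perimeter P = 9 * 19 = 171
Area = (1/2) * P * a = (1/2) * 171 * 26.101 = 2231.64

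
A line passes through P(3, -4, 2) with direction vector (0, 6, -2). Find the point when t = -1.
P(-1) = (3 + 0(-1), -4 + 6(-1), 2 + (-2)(-1)) = (3, -10, 4)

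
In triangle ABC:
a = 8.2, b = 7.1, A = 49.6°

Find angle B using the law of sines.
sin(B)/b = sin(A)/a
sin(B) = b·sin(A)/a = 7.1·sin(49.6°)/8.2 = 0.659381
B = arcsin(0.659381) = 41.25°  (b ≤ a, so B ≤ A and the acute solution is unique)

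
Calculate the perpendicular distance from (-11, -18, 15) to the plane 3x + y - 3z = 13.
d = |3(-11) + 1(-18) + (-3)(15) - (13)| / √(3² + 1² + (-3)²) = 109/√19 = 25.01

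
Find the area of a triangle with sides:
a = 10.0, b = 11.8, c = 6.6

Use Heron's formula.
s = (a+b+c)/2 = (10.0+11.8+6.6)/2 = 14.2
A = √(s(s-a)(s-b)(s-c)) = √(14.2·4.2·2.4·7.6)
A = √1087.83 = 32.98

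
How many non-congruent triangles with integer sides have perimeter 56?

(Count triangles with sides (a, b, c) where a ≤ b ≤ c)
With a ≤ b ≤ c and a + b + c = 56, the triangle inequality a + b > c gives c < 56/2, so c ≤ 27.
Iterate a from 1 to ⌊p/3⌋ = 18; for each a, b ranges from a to ⌊(p−a)/2⌋ with c = p − a − b, keeping only c ≥ b.
Triples: (2, 27, 27), (3, 26, 27), (4, 25, 27), …
Count = 65 triangles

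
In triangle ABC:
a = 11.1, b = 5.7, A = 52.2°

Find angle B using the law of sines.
sin(B)/b = sin(A)/a
sin(B) = b·sin(A)/a = 5.7·sin(52.2°)/11.1 = 0.405755
B = arcsin(0.405755) = 23.94°  (b ≤ a, so B ≤ A and the acute solution is unique)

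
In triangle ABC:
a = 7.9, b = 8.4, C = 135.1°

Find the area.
Using A = ½ab·sin(C):
A = ½·7.9·8.4·sin(135.1°) = ½·66.36·0.705872 = 23.42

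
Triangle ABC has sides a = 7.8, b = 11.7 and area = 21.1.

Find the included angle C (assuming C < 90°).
Area = ½ab·sin(C)  →  sin(C) = 2·Area/(ab)
sin(C) = 2·21.1/(7.8·11.7) = 0.462415
C = arcsin(0.462415) = 27.54°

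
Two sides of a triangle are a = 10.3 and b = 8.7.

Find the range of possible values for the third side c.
By the triangle inequality: |a - b| < c < a + b
|10.3 - 8.7| < c < 10.3 + 8.7
1.6 < c < 19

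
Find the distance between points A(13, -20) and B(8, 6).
Using the distance formula: d = sqrt((x₂-x₁)² + (y₂-y₁)²)
dx = 8 - 13 = -5
dy = 6 - (-20) = 26
d = sqrt((-5)² + 26²) = sqrt(25 + 676) = sqrt(701) = 26.48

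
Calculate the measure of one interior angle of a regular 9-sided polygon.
Interior angle of a regular n-gon = (n-2)*180/n
Interior angle = (9-2)*180/9
Interior angle = 7*180/9
Interior angle = 1260/9
Interior angle = 140 degrees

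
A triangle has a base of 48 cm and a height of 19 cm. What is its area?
Area = (1/2) * base * height
Area = (1/2) * 48 * 19
Area = 456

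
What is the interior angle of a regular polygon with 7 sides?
Interior angle of a regular n-gon = (n-2)*180/n
Interior angle = (7-2)*180/7
Interior angle = 5*180/7
Interior angle = 900/7
Interior angle = 128.57 degrees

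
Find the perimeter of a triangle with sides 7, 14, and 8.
Perimeter = sum of all sides
Perimeter = 7 + 14 + 8
Perimeter = 29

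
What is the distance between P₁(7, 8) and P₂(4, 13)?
Using the distance formula: d = sqrt((x₂-x₁)² + (y₂-y₁)²)
dx = 4 - 7 = -3
dy = 13 - 8 = 5
d = sqrt((-3)² + 5²) = sqrt(9 + 25) = sqrt(34) = 5.83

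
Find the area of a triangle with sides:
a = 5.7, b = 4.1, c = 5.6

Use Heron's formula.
s = (a+b+c)/2 = (5.7+4.1+5.6)/2 = 7.7
A = √(s(s-a)(s-b)(s-c)) = √(7.7·2·3.6·2.1)
A = √116.424 = 10.79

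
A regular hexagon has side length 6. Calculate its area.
For a regular 6-gon with side length s = 6:
Apothem a = s / (2*tan(pi/6)) = 6 / (2*tan(pi/6)) ≈ 5.1962
Perimeter P = 6 * 6 = 36
Area = (1/2) * P * a = (1/2) * 36 * 5.1962 = 93.53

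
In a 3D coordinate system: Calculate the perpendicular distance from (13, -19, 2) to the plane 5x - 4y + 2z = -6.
d = |5(13) + (-4)(-19) + 2(2) - (-6)| / √(5² + (-4)² + 2²) = 151/√45 = 22.51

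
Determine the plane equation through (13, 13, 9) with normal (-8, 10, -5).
d = n·P = (-8)(13) + (10)(13) + (-5)(9) = -19
Plane: -8x + 10y - 5z = -19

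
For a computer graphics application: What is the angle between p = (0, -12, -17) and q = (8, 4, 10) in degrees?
p·q = -218, |p|² = 433, |q|² = 180
cos θ = -218/√77940 ≈ -0.7809
θ ≈ 141.3°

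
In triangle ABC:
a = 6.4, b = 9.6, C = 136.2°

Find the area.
Using A = ½ab·sin(C):
A = ½·6.4·9.6·sin(136.2°) = ½·61.44·0.692143 = 21.26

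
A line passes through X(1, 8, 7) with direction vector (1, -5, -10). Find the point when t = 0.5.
P(0.5) = (1 + 1(0.5), 8 + (-5)(0.5), 7 + (-10)(0.5)) = (1.5, 5.5, 2)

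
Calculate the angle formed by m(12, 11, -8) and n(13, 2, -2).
m·n = 194, |m|² = 329, |n|² = 177
cos θ = 194/√58233 ≈ 0.8039
θ ≈ 36.49°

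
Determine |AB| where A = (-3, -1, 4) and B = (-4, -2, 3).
d = √[(-1)² + (-1)² + (-1)²] = √3 = 1.732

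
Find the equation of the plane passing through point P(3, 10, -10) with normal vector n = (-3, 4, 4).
d = n·P = (-3)(3) + (4)(10) + (4)(-10) = -9
Plane: -3x + 4y + 4z = -9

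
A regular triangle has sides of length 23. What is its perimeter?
Perimeter = number of sides * side length
Perimeter = 3 * 23
Perimeter = 69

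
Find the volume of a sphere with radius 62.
Volume = (4/3) * pi * r³
Volume = (4/3) * pi * 62³
Volume = (4/3) * pi * 238328
Volume = 998305.99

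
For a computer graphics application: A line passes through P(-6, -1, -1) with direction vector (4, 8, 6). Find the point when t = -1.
P(-1) = (-6 + 4(-1), -1 + 8(-1), -1 + 6(-1)) = (-10, -9, -7)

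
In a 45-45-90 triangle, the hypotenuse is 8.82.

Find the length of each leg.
In a 45-45-90 triangle, hypotenuse = leg·√2  →  leg = hypotenuse/√2
leg = 8.82/√2 = 6.237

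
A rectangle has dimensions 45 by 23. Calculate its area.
Area = length * width
Area = 45 * 23
Area = 1035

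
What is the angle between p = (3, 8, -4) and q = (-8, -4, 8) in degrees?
p·q = -88, |p|² = 89, |q|² = 144
cos θ = -88/√12816 ≈ -0.7773
θ ≈ 141.0°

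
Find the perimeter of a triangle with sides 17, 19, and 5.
Perimeter = sum of all sides
Perimeter = 17 + 19 + 5
Perimeter = 41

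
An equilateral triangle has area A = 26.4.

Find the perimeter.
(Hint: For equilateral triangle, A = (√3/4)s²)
A = (√3/4)s²  →  s² = 4A/√3 = 4·26.4/√3 = 60.9682
s = 7.80821
Perimeter = 3s = 23.42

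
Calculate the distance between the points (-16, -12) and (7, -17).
Using the distance formula: d = sqrt((x₂-x₁)² + (y₂-y₁)²)
dx = 7 - (-16) = 23
dy = (-17) - (-12) = -5
d = sqrt(23² + (-5)²) = sqrt(529 + 25) = sqrt(554) = 23.54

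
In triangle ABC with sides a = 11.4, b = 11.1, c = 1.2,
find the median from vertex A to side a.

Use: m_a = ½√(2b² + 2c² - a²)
m_a = ½√(2·11.1² + 2·1.2² - 11.4²)
m_a = ½√(246.42 + 2.88 - 129.96) = ½√119.34 = 5.462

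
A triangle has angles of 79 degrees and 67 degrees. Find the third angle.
Sum of angles in a triangle = 180 degrees
Third angle = 180 - 79 - 67
Third angle = 34 degrees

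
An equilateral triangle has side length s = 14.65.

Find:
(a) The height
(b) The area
(a) Height h = s·√3/2 = 14.65·√3/2 = 12.69
(b) Area = (√3/4)·s² = (√3/4)·14.65² = (√3/4)·214.623 = 92.93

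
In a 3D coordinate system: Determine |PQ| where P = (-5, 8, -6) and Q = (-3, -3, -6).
d = √[(2)² + (-11)² + (0)²] = √125 = 11.18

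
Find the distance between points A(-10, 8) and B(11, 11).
Using the distance formula: d = sqrt((x₂-x₁)² + (y₂-y₁)²)
dx = 11 - (-10) = 21
dy = 11 - 8 = 3
d = sqrt(21² + 3²) = sqrt(441 + 9) = sqrt(450) = 21.21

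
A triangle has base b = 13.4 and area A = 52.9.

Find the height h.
A = ½bh  →  h = 2A/b
h = 2·52.9/13.4 = 7.896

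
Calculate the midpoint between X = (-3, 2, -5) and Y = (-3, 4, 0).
Midpoint = ((-3-3)/2, (2+4)/2, (-5+0)/2) = (-3, 3, -2.5)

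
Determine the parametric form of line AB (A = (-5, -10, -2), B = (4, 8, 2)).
Direction vector d = B - A = (9, 18, 4)
x = -5 + 9t, y = -10 + 18t, z = -2 + 4t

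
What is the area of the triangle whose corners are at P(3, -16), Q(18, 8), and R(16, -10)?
Using the coordinate formula: Area = (1/2)|x₁(y₂-y₃) + x₂(y₃-y₁) + x₃(y₁-y₂)|
Area = (1/2)|3(8-(-10)) + 18((-10)-(-16)) + 16((-16)-8)|
Area = (1/2)|3*18 + 18*6 + 16*(-24)|
Area = (1/2)|54 + 108 + (-384)|
Area = (1/2)*222 = 111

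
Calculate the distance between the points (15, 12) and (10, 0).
Using the distance formula: d = sqrt((x₂-x₁)² + (y₂-y₁)²)
dx = 10 - 15 = -5
dy = 0 - 12 = -12
d = sqrt((-5)² + (-12)²) = sqrt(25 + 144) = sqrt(169) = 13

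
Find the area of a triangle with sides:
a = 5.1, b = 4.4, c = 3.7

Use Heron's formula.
s = (a+b+c)/2 = (5.1+4.4+3.7)/2 = 6.6
A = √(s(s-a)(s-b)(s-c)) = √(6.6·1.5·2.2·2.9)
A = √63.162 = 7.947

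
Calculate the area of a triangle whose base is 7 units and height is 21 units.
Area = (1/2) * base * height
Area = (1/2) * 7 * 21
Area = 73.50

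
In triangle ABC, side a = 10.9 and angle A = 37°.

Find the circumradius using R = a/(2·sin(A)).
R = a/(2·sin(A)) = 10.9/(2·sin(37°))
R = 10.9/(2·0.601815) = 10.9/1.203630 = 9.056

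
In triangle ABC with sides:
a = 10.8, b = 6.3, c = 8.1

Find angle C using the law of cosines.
cos(C) = (a² + b² - c²)/(2ab)
cos(C) = (10.8² + 6.3² - 8.1²)/(2·10.8·6.3) = 90.72/136.08 = 0.666667
C = arccos(0.666667) = 48.19°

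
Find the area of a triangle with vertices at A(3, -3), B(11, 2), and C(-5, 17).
Using the coordinate formula: Area = (1/2)|x₁(y₂-y₃) + x₂(y₃-y₁) + x₃(y₁-y₂)|
Area = (1/2)|3(2-17) + 11(17-(-3)) + (-5)((-3)-2)|
Area = (1/2)|3*(-15) + 11*20 + (-5)*(-5)|
Area = (1/2)|(-45) + 220 + 25|
Area = (1/2)*200 = 100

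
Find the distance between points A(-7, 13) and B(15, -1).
Using the distance formula: d = sqrt((x₂-x₁)² + (y₂-y₁)²)
dx = 15 - (-7) = 22
dy = (-1) - 13 = -14
d = sqrt(22² + (-14)²) = sqrt(484 + 196) = sqrt(680) = 26.08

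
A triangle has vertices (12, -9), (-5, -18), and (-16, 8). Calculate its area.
Using the coordinate formula: Area = (1/2)|x₁(y₂-y₃) + x₂(y₃-y₁) + x₃(y₁-y₂)|
Area = (1/2)|12((-18)-8) + (-5)(8-(-9)) + (-16)((-9)-(-18))|
Area = (1/2)|12*(-26) + (-5)*17 + (-16)*9|
Area = (1/2)|(-312) + (-85) + (-144)|
Area = (1/2)*541 = 270.50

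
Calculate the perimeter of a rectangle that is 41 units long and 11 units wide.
Perimeter = 2 * (length + width)
Perimeter = 2 * (41 + 11)
Perimeter = 2 * 52
Perimeter = 104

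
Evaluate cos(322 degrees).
cos(322 degrees) = 0.788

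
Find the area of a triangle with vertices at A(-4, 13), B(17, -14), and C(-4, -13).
Using the coordinate formula: Area = (1/2)|x₁(y₂-y₃) + x₂(y₃-y₁) + x₃(y₁-y₂)|
Area = (1/2)|(-4)((-14)-(-13)) + 17((-13)-13) + (-4)(13-(-14))|
Area = (1/2)|(-4)*(-1) + 17*(-26) + (-4)*27|
Area = (1/2)|4 + (-442) + (-108)|
Area = (1/2)*546 = 273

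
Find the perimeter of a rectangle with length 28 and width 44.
Perimeter = 2 * (length + width)
Perimeter = 2 * (28 + 44)
Perimeter = 2 * 72
Perimeter = 144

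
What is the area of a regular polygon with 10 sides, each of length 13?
For a regular 10-gon with side length s = 13:
Apothem a = s / (2*tan(pi/10)) = 13 / (2*tan(pi/10)) ≈ 20.0049
Perimeter P = 10 * 13 = 130
Area = (1/2) * P * a = (1/2) * 130 * 20.0049 = 1300.32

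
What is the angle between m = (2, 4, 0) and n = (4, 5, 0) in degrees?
m·n = 28, |m|² = 20, |n|² = 41
cos θ = 28/√820 ≈ 0.9778
θ ≈ 12.09°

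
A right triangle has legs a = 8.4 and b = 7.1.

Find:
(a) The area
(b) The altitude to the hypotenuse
(a) Area = ½ab = ½·8.4·7.1 = 29.82
(b) Hypotenuse c = √(8.4² + 7.1²) = √120.97 = 10.9986
    Area = ½·c·h_c  →  h_c = 2·Area/c = 2·29.82/10.9986 = 5.422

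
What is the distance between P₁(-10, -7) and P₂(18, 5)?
Using the distance formula: d = sqrt((x₂-x₁)² + (y₂-y₁)²)
dx = 18 - (-10) = 28
dy = 5 - (-7) = 12
d = sqrt(28² + 12²) = sqrt(784 + 144) = sqrt(928) = 30.46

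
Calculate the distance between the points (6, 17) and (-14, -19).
Using the distance formula: d = sqrt((x₂-x₁)² + (y₂-y₁)²)
dx = (-14) - 6 = -20
dy = (-19) - 17 = -36
d = sqrt((-20)² + (-36)²) = sqrt(400 + 1296) = sqrt(1696) = 41.18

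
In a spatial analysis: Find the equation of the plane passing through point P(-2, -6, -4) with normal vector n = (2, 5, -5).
d = n·P = (2)(-2) + (5)(-6) + (-5)(-4) = -14
Plane: 2x + 5y - 5z = -14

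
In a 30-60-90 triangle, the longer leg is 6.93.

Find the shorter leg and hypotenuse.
In a 30-60-90 triangle, sides are in ratio 1 : √3 : 2.
Long leg = short leg·√3  →  short leg = 6.93/√3 = 4.001
Hypotenuse = 2·(short leg) = 2·6.93/√3 = 8.002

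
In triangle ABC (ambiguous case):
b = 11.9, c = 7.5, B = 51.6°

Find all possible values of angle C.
sin(C)/c = sin(B)/b  →  sin(C) = c·sin(B)/b = 7.5·sin(51.6°)/11.9 = 0.493924
C₁ = arcsin(0.493924) = 29.6°,  C₂ = 180° - C₁ = 150.4°
Check C₂: A = 180° - 51.6° - 150.4° = -22° ≤ 0, rejected
C = 29.6° (one solution)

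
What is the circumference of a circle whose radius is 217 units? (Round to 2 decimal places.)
Circumference = 2 * pi * r
Circumference = 2 * pi * 217
Circumference = 1363.45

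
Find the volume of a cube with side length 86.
Volume = s³
Volume = 86³
Volume = 636056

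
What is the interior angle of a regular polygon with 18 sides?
Interior angle of a regular n-gon = (n-2)*180/n
Interior angle = (18-2)*180/18
Interior angle = 16*180/18
Interior angle = 2880/18
Interior angle = 160 degrees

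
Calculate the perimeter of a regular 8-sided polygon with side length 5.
Perimeter = number of sides * side length
Perimeter = 8 * 5
Perimeter = 40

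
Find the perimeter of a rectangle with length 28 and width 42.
Perimeter = 2 * (length + width)
Perimeter = 2 * (28 + 42)
Perimeter = 2 * 70
Perimeter = 140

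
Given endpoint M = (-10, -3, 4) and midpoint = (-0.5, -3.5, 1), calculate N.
N = (2×(-0.5) - (-10), 2×(-3.5) - (-3), 2×1 - 4) = (9, -4, -2)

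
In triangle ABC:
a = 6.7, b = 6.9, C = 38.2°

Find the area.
Using A = ½ab·sin(C):
A = ½·6.7·6.9·sin(38.2°) = ½·46.23·0.618408 = 14.29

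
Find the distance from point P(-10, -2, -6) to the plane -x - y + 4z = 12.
d = |(-1)(-10) + (-1)(-2) + 4(-6) - (12)| / √((-1)² + (-1)² + 4²) = 24/√18 = 5.657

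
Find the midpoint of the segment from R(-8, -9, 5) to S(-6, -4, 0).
Midpoint = ((-8-6)/2, (-9-4)/2, (5+0)/2) = (-7, -6.5, 2.5)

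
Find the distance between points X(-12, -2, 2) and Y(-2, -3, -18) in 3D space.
d = √[(10)² + (-1)² + (-20)²] = √501 = 22.38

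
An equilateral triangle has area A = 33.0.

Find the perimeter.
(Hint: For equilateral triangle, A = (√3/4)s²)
A = (√3/4)s²  →  s² = 4A/√3 = 4·33.0/√3 = 76.2102
s = 8.72985
Perimeter = 3s = 26.19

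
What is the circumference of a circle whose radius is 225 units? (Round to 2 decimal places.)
Circumference = 2 * pi * r
Circumference = 2 * pi * 225
Circumference = 1413.72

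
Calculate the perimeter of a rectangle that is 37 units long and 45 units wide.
Perimeter = 2 * (length + width)
Perimeter = 2 * (37 + 45)
Perimeter = 2 * 82
Perimeter = 164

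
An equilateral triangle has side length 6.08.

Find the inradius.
For an equilateral triangle, r = s/(2√3) where s is the side.
r = 6.08/(2√3) = 6.08/3.464102 = 1.755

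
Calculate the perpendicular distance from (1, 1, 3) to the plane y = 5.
d = |0(1) + 1(1) + 0(3) - (5)| / √(0² + 1² + 0²) = 4/√1 = 4.0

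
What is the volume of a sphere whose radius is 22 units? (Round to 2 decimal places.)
Volume = (4/3) * pi * r³
Volume = (4/3) * pi * 22³
Volume = (4/3) * pi * 10648
Volume = 44602.24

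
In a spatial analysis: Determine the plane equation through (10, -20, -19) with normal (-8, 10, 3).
d = n·P = (-8)(10) + (10)(-20) + (3)(-19) = -337
Plane: -8x + 10y + 3z = -337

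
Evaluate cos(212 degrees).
cos(212 degrees) = -0.848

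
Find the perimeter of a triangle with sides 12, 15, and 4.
Perimeter = sum of all sides
Perimeter = 12 + 15 + 4
Perimeter = 31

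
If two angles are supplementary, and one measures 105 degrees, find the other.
Supplementary angles sum to 180 degrees.
Other angle = 180 - 105
Other angle = 75 degrees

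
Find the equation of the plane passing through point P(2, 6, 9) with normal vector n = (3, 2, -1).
d = n·P = (3)(2) + (2)(6) + (-1)(9) = 9
Plane: 3x + 2y - z = 9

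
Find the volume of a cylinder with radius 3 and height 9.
Volume = pi * r² * h
Volume = pi * 3² * 9
Volume = pi * 9 * 9
Volume = pi * 81
Volume = 254.47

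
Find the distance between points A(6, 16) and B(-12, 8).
Using the distance formula: d = sqrt((x₂-x₁)² + (y₂-y₁)²)
dx = (-12) - 6 = -18
dy = 8 - 16 = -8
d = sqrt((-18)² + (-8)²) = sqrt(324 + 64) = sqrt(388) = 19.70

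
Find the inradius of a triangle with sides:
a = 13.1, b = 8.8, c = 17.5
s = (a+b+c)/2 = (13.1+8.8+17.5)/2 = 19.7
Area = √(s(s-a)(s-b)(s-c)) = √(19.7·6.6·10.9·2.2) = 55.838
r = Area/s = 55.838/19.7 = 2.834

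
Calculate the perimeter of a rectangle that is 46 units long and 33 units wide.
Perimeter = 2 * (length + width)
Perimeter = 2 * (46 + 33)
Perimeter = 2 * 79
Perimeter = 158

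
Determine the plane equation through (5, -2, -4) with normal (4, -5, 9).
d = n·P = (4)(5) + (-5)(-2) + (9)(-4) = -6
Plane: 4x - 5y + 9z = -6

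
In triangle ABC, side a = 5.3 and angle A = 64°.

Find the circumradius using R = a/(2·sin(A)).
R = a/(2·sin(A)) = 5.3/(2·sin(64°))
R = 5.3/(2·0.898794) = 5.3/1.797588 = 2.948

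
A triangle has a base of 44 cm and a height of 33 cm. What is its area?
Area = (1/2) * base * height
Area = (1/2) * 44 * 33
Area = 726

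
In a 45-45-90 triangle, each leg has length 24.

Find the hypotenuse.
Hypotenuse = 24√2 = 33.94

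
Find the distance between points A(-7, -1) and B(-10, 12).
Using the distance formula: d = sqrt((x₂-x₁)² + (y₂-y₁)²)
dx = (-10) - (-7) = -3
dy = 12 - (-1) = 13
d = sqrt((-3)² + 13²) = sqrt(9 + 169) = sqrt(178) = 13.34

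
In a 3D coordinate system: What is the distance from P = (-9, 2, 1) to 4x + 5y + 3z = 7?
d = |4(-9) + 5(2) + 3(1) - (7)| / √(4² + 5² + 3²) = 30/√50 = 4.243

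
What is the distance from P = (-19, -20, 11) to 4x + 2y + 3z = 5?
d = |4(-19) + 2(-20) + 3(11) - (5)| / √(4² + 2² + 3²) = 88/√29 = 16.34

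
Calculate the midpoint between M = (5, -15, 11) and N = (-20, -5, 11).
Midpoint = ((5-20)/2, (-15-5)/2, (11+11)/2) = (-7.5, -10, 11)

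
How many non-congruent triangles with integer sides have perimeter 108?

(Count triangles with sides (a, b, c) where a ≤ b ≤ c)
With a ≤ b ≤ c and a + b + c = 108, the triangle inequality a + b > c gives c < 108/2, so c ≤ 53.
Iterate a from 1 to ⌊p/3⌋ = 36; for each a, b ranges from a to ⌊(p−a)/2⌋ with c = p − a − b, keeping only c ≥ b.
Triples: (2, 53, 53), (3, 52, 53), (4, 51, 53), …
Count = 243 triangles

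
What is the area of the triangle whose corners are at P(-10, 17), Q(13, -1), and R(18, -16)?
Using the coordinate formula: Area = (1/2)|x₁(y₂-y₃) + x₂(y₃-y₁) + x₃(y₁-y₂)|
Area = (1/2)|(-10)((-1)-(-16)) + 13((-16)-17) + 18(17-(-1))|
Area = (1/2)|(-10)*15 + 13*(-33) + 18*18|
Area = (1/2)|(-150) + (-429) + 324|
Area = (1/2)*255 = 127.50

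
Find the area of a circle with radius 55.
Area = pi * r²
Area = pi * 55²
Area = pi * 3025
Area = 9503.32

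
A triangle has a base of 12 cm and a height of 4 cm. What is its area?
Area = (1/2) * base * height
Area = (1/2) * 12 * 4
Area = 24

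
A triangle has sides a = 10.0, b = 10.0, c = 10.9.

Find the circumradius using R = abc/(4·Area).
s = (a+b+c)/2 = 15.45
Area = √(s(s-a)(s-b)(s-c)) = √(15.45·5.45·5.45·4.55) = 45.6948
R = abc/(4·Area) = (10.0·10.0·10.9)/(4·45.6948) = 1090/182.7792 = 5.963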